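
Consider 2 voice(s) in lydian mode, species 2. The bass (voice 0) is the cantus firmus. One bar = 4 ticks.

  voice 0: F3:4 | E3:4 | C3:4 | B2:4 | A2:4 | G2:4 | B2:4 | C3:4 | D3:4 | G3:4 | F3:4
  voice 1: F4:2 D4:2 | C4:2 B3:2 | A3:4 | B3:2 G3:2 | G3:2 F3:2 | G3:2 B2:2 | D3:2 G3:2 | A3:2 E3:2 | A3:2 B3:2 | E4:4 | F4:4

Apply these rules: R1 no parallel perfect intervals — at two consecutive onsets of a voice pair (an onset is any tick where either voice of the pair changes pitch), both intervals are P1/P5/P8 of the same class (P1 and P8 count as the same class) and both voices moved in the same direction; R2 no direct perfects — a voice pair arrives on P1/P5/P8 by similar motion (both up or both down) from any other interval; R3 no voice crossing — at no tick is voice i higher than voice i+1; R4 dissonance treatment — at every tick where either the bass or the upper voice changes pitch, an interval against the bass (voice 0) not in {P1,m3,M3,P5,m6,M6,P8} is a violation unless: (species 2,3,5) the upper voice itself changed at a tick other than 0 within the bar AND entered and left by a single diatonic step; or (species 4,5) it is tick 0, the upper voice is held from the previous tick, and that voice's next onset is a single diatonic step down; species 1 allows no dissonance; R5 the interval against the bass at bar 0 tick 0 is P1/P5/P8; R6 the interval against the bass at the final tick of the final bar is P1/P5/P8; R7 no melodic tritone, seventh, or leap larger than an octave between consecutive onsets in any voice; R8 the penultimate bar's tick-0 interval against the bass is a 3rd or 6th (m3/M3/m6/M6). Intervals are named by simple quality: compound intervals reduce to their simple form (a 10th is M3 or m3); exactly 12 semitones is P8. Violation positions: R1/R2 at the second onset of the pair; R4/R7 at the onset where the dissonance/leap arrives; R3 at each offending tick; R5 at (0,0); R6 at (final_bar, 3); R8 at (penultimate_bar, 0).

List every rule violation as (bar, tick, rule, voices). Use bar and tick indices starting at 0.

bar 0: v0=F3 v1=F4 downbeat P8
bar 1: v0=E3 v1=C4 downbeat m6
bar 2: v0=C3 v1=A3 downbeat M6
bar 3: v0=B2 v1=B3 downbeat P8
bar 4: v0=A2 v1=G3 downbeat m7
bar 5: v0=G2 v1=G3 downbeat P8
bar 6: v0=B2 v1=D3 downbeat m3
bar 7: v0=C3 v1=A3 downbeat M6
bar 8: v0=D3 v1=A3 downbeat P5
bar 9: v0=G3 v1=E4 downbeat M6
bar 10: v0=F3 v1=F4 downbeat P8
  -> R4 @ bar 4 tick 0 v(0, 1): A2/G3 m7 untreated
  -> R2 @ bar 8 tick 0 v(0, 1): C3/E3 M3 -> D3/A3 P5 similar

(4, 0, R4, (0, 1))
(8, 0, R2, (0, 1))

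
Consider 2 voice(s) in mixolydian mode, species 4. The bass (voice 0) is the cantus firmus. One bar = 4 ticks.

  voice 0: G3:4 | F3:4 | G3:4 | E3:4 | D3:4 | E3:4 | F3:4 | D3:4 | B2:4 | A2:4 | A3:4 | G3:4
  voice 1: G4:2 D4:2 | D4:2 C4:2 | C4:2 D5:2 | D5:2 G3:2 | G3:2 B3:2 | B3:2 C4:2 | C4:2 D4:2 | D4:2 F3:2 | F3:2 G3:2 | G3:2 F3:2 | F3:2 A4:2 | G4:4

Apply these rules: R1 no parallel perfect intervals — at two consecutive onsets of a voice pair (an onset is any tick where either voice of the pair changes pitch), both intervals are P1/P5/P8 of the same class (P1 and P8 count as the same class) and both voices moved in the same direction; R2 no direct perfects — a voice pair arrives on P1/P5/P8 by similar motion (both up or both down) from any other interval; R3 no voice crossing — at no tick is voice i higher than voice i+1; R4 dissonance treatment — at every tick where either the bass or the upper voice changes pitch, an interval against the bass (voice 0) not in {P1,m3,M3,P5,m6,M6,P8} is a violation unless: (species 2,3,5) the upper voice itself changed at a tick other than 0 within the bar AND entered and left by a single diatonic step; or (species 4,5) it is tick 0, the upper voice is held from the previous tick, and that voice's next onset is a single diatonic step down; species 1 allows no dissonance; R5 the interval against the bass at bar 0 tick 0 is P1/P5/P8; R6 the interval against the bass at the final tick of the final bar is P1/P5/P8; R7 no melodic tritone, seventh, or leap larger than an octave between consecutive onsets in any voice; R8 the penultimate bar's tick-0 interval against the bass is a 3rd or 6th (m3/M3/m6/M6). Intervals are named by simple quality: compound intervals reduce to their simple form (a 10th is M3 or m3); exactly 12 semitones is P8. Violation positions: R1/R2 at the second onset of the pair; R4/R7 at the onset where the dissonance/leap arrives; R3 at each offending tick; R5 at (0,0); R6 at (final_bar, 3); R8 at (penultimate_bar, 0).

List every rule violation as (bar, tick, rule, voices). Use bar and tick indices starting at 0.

bar 0: v0=G3 v1=G4 downbeat P8
bar 1: v0=F3 v1=D4 downbeat M6
bar 2: v0=G3 v1=C4 downbeat P4
bar 3: v0=E3 v1=D5 downbeat m7
bar 4: v0=D3 v1=G3 downbeat P4
bar 5: v0=E3 v1=B3 downbeat P5
bar 6: v0=F3 v1=C4 downbeat P5
bar 7: v0=D3 v1=D4 downbeat P8
bar 8: v0=B2 v1=F3 downbeat TT
bar 9: v0=A2 v1=G3 downbeat m7
bar 10: v0=A3 v1=F3 downbeat M3
bar 11: v0=G3 v1=G4 downbeat P8
  -> R4 @ bar 2 tick 0 v(0, 1): G3/C4 P4 untreated
  -> R7 @ bar 2 tick 2 v(1,): C4->D5 leap 14st
  -> R4 @ bar 3 tick 0 v(0, 1): E3/D5 m7 untreated
  -> R7 @ bar 3 tick 2 v(1,): D5->G3 leap 19st
  -> R4 @ bar 4 tick 0 v(0, 1): D3/G3 P4 untreated
  -> R4 @ bar 8 tick 0 v(0, 1): B2/F3 TT untreated
  -> R3 @ bar 10 tick 0 v(0, 1): A3 above F3
  -> R3 @ bar 10 tick 1 v(0, 1): A3 above F3
  -> R7 @ bar 10 tick 2 v(1,): F3->A4 leap 16st
  -> R1 @ bar 11 tick 0 v(0, 1): A3/A4 P8 -> G3/G4 P8 similar

(2, 0, R4, (0, 1))
(2, 2, R7, (1,))
(3, 0, R4, (0, 1))
(3, 2, R7, (1,))
(4, 0, R4, (0, 1))
(8, 0, R4, (0, 1))
(10, 0, R3, (0, 1))
(10, 1, R3, (0, 1))
(10, 2, R7, (1,))
(11, 0, R1, (0, 1))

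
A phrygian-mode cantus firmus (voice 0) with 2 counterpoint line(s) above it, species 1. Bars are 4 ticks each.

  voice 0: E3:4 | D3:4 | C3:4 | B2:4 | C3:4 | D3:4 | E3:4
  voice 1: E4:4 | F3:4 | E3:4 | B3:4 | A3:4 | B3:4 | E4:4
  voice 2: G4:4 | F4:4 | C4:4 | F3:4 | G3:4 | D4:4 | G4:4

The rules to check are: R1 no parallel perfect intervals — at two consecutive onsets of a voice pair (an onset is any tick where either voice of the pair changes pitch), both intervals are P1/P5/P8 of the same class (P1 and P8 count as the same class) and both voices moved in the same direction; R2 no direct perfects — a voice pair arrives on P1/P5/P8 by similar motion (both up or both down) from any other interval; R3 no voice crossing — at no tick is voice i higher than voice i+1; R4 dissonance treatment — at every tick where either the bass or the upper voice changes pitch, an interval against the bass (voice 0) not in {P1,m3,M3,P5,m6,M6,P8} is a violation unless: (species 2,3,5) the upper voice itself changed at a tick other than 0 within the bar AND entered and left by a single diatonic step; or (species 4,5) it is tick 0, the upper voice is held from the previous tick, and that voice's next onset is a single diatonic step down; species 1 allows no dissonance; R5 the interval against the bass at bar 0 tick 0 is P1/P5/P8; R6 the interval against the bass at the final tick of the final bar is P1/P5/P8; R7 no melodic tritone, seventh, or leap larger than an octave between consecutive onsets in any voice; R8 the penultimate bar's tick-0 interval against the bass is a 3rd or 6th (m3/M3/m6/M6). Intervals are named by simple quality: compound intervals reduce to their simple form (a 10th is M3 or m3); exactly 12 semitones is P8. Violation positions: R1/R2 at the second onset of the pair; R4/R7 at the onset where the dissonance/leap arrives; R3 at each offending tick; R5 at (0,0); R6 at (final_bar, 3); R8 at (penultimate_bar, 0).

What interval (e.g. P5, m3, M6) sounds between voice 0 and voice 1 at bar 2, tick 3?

M3

voice 0=C3 voice 1=E3 -> M3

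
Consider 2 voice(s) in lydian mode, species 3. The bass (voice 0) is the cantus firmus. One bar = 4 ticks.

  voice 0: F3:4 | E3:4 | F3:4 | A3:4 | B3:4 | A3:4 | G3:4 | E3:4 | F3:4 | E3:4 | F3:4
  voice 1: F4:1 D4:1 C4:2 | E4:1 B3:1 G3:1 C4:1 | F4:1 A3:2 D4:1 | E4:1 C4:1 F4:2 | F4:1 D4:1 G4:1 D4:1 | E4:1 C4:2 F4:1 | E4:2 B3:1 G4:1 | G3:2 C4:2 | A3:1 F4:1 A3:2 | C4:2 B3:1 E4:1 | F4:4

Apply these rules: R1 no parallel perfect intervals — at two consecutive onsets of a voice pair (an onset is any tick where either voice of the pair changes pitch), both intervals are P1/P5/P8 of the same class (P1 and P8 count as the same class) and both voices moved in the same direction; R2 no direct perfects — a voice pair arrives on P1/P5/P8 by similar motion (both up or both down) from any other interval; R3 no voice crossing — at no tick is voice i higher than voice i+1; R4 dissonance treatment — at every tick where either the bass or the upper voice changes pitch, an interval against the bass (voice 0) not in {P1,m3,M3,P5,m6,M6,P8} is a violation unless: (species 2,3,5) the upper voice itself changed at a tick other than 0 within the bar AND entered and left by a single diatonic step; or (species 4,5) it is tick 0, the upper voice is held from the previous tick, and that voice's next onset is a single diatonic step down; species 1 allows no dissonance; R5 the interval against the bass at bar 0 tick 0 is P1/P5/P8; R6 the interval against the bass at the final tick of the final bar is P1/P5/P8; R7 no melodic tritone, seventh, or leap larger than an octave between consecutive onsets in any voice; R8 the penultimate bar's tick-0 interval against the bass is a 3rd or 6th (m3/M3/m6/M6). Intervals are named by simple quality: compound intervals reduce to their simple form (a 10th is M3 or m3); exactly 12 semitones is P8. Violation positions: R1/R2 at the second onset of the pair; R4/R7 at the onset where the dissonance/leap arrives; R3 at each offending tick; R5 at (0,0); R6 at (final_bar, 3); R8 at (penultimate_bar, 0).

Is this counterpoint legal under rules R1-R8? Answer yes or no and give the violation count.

No (4 violations)

bar 0: v0=F3 v1=F4 (P8)
bar 1: v0=E3 v1=E4 (P8)
bar 2: v0=F3 v1=F4 (P8)
bar 3: v0=A3 v1=E4 (P5)
bar 4: v0=B3 v1=F4 (TT)
bar 5: v0=A3 v1=E4 (P5)
bar 6: v0=G3 v1=E4 (M6)
bar 7: v0=E3 v1=G3 (m3)
bar 8: v0=F3 v1=A3 (M3)
bar 9: v0=E3 v1=C4 (m6)
bar 10: v0=F3 v1=F4 (P8)
  R2 @ bar2.0: E3/C4 m6 -> F3/F4 P8 similar
  R2 @ bar3.0: F3/D4 M6 -> A3/E4 P5 similar
  R4 @ bar4.0: B3/F4 TT untreated
  R1 @ bar10.0: E3/E4 P8 -> F3/F4 P8 similar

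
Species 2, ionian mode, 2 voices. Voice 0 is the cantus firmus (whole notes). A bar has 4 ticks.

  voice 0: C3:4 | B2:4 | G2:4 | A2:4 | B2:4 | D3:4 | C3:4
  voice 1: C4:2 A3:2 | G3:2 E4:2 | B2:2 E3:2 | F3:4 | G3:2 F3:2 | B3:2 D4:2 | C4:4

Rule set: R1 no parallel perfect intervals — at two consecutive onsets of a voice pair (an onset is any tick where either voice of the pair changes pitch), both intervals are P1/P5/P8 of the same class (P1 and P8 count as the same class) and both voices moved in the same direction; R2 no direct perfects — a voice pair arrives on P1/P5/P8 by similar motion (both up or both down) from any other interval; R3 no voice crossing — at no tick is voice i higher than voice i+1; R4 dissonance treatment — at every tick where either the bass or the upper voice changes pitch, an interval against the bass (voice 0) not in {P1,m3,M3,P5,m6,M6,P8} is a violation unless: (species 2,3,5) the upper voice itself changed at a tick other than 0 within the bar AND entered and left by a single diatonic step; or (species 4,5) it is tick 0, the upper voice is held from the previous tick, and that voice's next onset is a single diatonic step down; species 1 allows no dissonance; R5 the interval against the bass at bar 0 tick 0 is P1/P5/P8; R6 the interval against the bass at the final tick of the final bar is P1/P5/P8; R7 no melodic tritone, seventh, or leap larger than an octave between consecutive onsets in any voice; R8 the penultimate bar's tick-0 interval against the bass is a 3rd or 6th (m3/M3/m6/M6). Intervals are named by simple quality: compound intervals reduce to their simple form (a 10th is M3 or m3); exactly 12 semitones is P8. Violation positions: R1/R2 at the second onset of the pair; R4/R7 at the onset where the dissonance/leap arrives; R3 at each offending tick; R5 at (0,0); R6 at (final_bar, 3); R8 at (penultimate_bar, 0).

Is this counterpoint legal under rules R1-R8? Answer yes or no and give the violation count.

No (5 violations)

bar 0: v0=C3 v1=C4 (P8)
bar 1: v0=B2 v1=G3 (m6)
bar 2: v0=G2 v1=B2 (M3)
bar 3: v0=A2 v1=F3 (m6)
bar 4: v0=B2 v1=G3 (m6)
bar 5: v0=D3 v1=B3 (M6)
bar 6: v0=C3 v1=C4 (P8)
  R4 @ bar1.2: B2/E4 P4 untreated
  R7 @ bar2.0: E4->B2 leap 17st
  R4 @ bar4.2: B2/F3 TT untreated
  R7 @ bar5.0: F3->B3 leap 6st
  R1 @ bar6.0: D3/D4 P8 -> C3/C4 P8 similar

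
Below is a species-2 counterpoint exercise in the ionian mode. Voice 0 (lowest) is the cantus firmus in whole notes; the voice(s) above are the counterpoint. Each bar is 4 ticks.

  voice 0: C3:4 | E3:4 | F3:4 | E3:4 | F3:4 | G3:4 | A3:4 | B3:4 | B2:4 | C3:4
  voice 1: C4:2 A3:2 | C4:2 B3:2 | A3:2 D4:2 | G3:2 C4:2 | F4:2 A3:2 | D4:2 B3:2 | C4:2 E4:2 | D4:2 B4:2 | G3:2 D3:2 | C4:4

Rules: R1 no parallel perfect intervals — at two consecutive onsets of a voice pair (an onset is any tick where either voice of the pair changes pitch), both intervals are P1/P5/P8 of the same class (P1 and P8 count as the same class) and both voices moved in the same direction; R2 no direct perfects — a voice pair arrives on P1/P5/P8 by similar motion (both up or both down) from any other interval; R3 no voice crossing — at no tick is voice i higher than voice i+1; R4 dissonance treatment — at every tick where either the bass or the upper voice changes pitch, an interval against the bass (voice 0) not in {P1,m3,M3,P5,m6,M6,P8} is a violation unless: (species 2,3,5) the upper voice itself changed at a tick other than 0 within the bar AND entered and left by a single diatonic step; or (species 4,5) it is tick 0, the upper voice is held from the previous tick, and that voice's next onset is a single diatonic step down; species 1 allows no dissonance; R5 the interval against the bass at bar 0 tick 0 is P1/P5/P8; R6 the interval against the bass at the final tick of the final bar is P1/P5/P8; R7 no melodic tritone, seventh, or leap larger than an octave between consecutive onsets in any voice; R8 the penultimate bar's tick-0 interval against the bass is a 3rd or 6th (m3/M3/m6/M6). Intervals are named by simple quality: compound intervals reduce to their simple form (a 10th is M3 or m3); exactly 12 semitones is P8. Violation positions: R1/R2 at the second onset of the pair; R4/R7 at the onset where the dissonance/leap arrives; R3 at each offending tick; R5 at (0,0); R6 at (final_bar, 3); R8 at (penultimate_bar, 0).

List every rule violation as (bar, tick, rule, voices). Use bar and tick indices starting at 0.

bar 0: v0=C3 v1=C4 downbeat P8
bar 1: v0=E3 v1=C4 downbeat m6
bar 2: v0=F3 v1=A3 downbeat M3
bar 3: v0=E3 v1=G3 downbeat m3
bar 4: v0=F3 v1=F4 downbeat P8
bar 5: v0=G3 v1=D4 downbeat P5
bar 6: v0=A3 v1=C4 downbeat m3
bar 7: v0=B3 v1=D4 downbeat m3
bar 8: v0=B2 v1=G3 downbeat m6
bar 9: v0=C3 v1=C4 downbeat P8
  -> R2 @ bar 4 tick 0 v(0, 1): E3/C4 m6 -> F3/F4 P8 similar
  -> R2 @ bar 5 tick 0 v(0, 1): F3/A3 M3 -> G3/D4 P5 similar
  -> R7 @ bar 8 tick 0 v(1,): B4->G3 leap 16st
  -> R2 @ bar 9 tick 0 v(0, 1): B2/D3 m3 -> C3/C4 P8 similar
  -> R7 @ bar 9 tick 0 v(1,): D3->C4 leap 10st

(4, 0, R2, (0, 1))
(5, 0, R2, (0, 1))
(8, 0, R7, (1,))
(9, 0, R2, (0, 1))
(9, 0, R7, (1,))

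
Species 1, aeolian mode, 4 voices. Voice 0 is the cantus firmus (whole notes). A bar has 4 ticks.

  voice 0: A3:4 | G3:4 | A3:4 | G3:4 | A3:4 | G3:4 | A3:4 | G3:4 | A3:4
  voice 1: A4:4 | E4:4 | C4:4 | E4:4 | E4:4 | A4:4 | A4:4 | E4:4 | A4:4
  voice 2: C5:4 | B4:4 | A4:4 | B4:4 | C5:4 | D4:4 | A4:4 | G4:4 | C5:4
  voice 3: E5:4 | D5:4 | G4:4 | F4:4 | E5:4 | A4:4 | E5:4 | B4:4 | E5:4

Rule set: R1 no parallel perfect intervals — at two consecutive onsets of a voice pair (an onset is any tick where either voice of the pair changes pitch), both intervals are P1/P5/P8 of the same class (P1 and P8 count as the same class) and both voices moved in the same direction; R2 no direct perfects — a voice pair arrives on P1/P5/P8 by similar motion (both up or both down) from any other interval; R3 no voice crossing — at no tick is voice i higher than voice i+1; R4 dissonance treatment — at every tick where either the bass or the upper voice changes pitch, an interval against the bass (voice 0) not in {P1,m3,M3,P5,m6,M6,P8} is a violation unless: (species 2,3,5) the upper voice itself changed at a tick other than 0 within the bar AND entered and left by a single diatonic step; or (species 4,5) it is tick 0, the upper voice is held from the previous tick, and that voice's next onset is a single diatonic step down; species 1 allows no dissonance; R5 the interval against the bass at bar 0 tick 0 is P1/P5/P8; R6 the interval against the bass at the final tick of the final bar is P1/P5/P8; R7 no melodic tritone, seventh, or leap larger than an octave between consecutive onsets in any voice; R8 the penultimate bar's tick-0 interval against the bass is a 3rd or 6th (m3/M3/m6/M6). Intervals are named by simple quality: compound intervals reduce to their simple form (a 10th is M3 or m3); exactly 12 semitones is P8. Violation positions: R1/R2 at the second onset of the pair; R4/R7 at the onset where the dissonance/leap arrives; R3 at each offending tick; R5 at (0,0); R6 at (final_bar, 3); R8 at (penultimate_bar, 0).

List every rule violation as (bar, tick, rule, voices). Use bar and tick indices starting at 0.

bar 0: v0=A3 v1=A4 v2=C5 v3=E5 downbeat P5
bar 1: v0=G3 v1=E4 v2=B4 v3=D5 downbeat P5
bar 2: v0=A3 v1=C4 v2=A4 v3=G4 downbeat m7
bar 3: v0=G3 v1=E4 v2=B4 v3=F4 downbeat m7
bar 4: v0=A3 v1=E4 v2=C5 v3=E5 downbeat P5
bar 5: v0=G3 v1=A4 v2=D4 v3=A4 downbeat M2
bar 6: v0=A3 v1=A4 v2=A4 v3=E5 downbeat P5
bar 7: v0=G3 v1=E4 v2=G4 v3=B4 downbeat M3
bar 8: v0=A3 v1=A4 v2=C5 v3=E5 downbeat P5
  -> R5 @ bar 0 tick 0 v(0, 2): opens on m3
  -> R1 @ bar 1 tick 0 v(0, 3): A3/E5 P5 -> G3/D5 P5 similar
  -> R2 @ bar 1 tick 0 v(1, 2): A4/C5 m3 -> E4/B4 P5 similar
  -> R2 @ bar 2 tick 0 v(1, 3): E4/D5 m7 -> C4/G4 P5 similar
  -> R3 @ bar 2 tick 0 v(2, 3): A4 above G4
  -> R4 @ bar 2 tick 0 v(0, 3): A3/G4 m7 untreated
  -> R3 @ bar 2 tick 1 v(2, 3): A4 above G4
  -> R3 @ bar 2 tick 2 v(2, 3): A4 above G4
  -> R3 @ bar 2 tick 3 v(2, 3): A4 above G4
  -> R2 @ bar 3 tick 0 v(1, 2): C4/A4 M6 -> E4/B4 P5 similar
  -> R3 @ bar 3 tick 0 v(2, 3): B4 above F4
  -> R4 @ bar 3 tick 0 v(0, 3): G3/F4 m7 untreated
  -> R3 @ bar 3 tick 1 v(2, 3): B4 above F4
  -> R3 @ bar 3 tick 2 v(2, 3): B4 above F4
  -> R3 @ bar 3 tick 3 v(2, 3): B4 above F4
  -> R2 @ bar 4 tick 0 v(0, 3): G3/F4 m7 -> A3/E5 P5 similar
  -> R7 @ bar 4 tick 0 v(3,): F4->E5 leap 11st
  -> R2 @ bar 5 tick 0 v(0, 2): A3/C5 m3 -> G3/D4 P5 similar
  -> R2 @ bar 5 tick 0 v(2, 3): C5/E5 M3 -> D4/A4 P5 similar
  -> R3 @ bar 5 tick 0 v(1, 2): A4 above D4
  -> R4 @ bar 5 tick 0 v(0, 1): G3/A4 M2 untreated
  -> R4 @ bar 5 tick 0 v(0, 3): G3/A4 M2 untreated
  -> R7 @ bar 5 tick 0 v(2,): C5->D4 leap 10st
  -> R3 @ bar 5 tick 1 v(1, 2): A4 above D4
  -> R3 @ bar 5 tick 2 v(1, 2): A4 above D4
  -> R3 @ bar 5 tick 3 v(1, 2): A4 above D4
  -> R1 @ bar 6 tick 0 v(2, 3): D4/A4 P5 -> A4/E5 P5 similar
  -> R2 @ bar 6 tick 0 v(0, 2): G3/D4 P5 -> A3/A4 P8 similar
  -> R2 @ bar 6 tick 0 v(0, 3): G3/A4 M2 -> A3/E5 P5 similar
  -> R1 @ bar 7 tick 0 v(0, 2): A3/A4 P8 -> G3/G4 P8 similar
  -> R1 @ bar 7 tick 0 v(1, 3): A4/E5 P5 -> E4/B4 P5 similar
  -> R8 @ bar 7 tick 0 v(0, 2): penult P8 not 3rd/6th
  -> R1 @ bar 8 tick 0 v(1, 3): E4/B4 P5 -> A4/E5 P5 similar
  -> R2 @ bar 8 tick 0 v(0, 1): G3/E4 M6 -> A3/A4 P8 similar
  -> R2 @ bar 8 tick 0 v(0, 3): G3/B4 M3 -> A3/E5 P5 similar
  -> R6 @ bar 8 tick 3 v(0, 2): closes on m3

(0, 0, R5, (0, 2))
(1, 0, R1, (0, 3))
(1, 0, R2, (1, 2))
(2, 0, R2, (1, 3))
(2, 0, R3, (2, 3))
(2, 0, R4, (0, 3))
(2, 1, R3, (2, 3))
(2, 2, R3, (2, 3))
(2, 3, R3, (2, 3))
(3, 0, R2, (1, 2))
(3, 0, R3, (2, 3))
(3, 0, R4, (0, 3))
(3, 1, R3, (2, 3))
(3, 2, R3, (2, 3))
(3, 3, R3, (2, 3))
(4, 0, R2, (0, 3))
(4, 0, R7, (3,))
(5, 0, R2, (0, 2))
(5, 0, R2, (2, 3))
(5, 0, R3, (1, 2))
(5, 0, R4, (0, 1))
(5, 0, R4, (0, 3))
(5, 0, R7, (2,))
(5, 1, R3, (1, 2))
(5, 2, R3, (1, 2))
(5, 3, R3, (1, 2))
(6, 0, R1, (2, 3))
(6, 0, R2, (0, 2))
(6, 0, R2, (0, 3))
(7, 0, R1, (0, 2))
(7, 0, R1, (1, 3))
(7, 0, R8, (0, 2))
(8, 0, R1, (1, 3))
(8, 0, R2, (0, 1))
(8, 0, R2, (0, 3))
(8, 3, R6, (0, 2))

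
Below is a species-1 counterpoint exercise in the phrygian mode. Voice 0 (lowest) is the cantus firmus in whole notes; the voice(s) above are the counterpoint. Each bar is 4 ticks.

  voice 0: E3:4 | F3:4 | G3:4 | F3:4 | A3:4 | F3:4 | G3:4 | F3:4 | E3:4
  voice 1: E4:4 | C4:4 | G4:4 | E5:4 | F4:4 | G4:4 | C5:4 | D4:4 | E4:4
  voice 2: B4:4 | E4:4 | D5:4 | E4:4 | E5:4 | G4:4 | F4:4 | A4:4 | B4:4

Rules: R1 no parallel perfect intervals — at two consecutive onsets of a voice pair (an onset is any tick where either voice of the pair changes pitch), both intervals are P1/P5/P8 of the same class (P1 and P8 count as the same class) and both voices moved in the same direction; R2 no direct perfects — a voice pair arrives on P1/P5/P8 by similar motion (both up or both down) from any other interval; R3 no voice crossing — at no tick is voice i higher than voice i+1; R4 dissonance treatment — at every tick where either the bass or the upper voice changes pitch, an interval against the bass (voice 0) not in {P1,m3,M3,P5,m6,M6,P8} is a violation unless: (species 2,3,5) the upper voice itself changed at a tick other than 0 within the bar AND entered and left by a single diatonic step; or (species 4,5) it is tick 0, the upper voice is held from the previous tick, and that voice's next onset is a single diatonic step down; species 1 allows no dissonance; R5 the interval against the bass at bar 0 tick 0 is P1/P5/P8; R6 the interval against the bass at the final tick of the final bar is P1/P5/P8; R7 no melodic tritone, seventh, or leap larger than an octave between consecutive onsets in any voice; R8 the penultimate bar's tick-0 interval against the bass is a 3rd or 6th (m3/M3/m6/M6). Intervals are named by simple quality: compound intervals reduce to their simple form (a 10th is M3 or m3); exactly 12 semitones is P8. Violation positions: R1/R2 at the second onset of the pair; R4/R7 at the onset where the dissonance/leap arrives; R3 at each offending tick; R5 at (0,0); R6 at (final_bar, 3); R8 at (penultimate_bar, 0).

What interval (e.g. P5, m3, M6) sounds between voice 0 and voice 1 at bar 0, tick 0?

P8

voice 0=E3 voice 1=E4 -> P8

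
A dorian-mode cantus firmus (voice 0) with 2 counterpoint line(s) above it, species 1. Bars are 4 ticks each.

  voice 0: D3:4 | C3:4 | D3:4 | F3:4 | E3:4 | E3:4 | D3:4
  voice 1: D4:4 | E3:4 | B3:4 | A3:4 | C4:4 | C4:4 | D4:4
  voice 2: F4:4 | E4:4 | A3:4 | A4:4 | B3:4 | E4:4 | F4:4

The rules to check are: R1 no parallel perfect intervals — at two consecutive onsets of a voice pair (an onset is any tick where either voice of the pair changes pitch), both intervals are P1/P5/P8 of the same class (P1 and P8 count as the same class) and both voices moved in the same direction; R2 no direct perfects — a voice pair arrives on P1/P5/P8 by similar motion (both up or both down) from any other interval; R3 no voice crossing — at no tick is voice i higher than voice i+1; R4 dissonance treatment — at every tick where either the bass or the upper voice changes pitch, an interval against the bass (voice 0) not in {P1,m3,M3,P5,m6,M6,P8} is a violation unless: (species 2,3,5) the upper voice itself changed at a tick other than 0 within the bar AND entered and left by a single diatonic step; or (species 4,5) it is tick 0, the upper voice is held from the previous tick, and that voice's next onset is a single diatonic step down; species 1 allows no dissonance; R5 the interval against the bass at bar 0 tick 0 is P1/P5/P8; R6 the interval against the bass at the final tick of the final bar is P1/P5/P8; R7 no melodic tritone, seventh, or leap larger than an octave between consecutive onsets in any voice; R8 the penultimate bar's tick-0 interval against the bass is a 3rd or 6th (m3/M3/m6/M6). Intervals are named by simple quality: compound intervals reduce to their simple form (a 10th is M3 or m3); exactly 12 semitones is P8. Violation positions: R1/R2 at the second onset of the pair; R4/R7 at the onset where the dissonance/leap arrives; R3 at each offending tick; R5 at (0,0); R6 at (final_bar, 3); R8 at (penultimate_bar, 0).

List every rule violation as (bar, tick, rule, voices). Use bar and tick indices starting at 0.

(0, 0, R5, (0, 2))
(1, 0, R2, (1, 2))
(1, 0, R7, (1,))
(2, 0, R3, (1, 2))
(2, 1, R3, (1, 2))
(2, 2, R3, (1, 2))
(2, 3, R3, (1, 2))
(4, 0, R2, (0, 2))
(4, 0, R3, (1, 2))
(4, 0, R7, (2,))
(4, 1, R3, (1, 2))
(4, 2, R3, (1, 2))
(4, 3, R3, (1, 2))
(5, 0, R8, (0, 2))
(6, 3, R6, (0, 2))

bar 0: v0=D3 v1=D4 v2=F4 downbeat m3
bar 1: v0=C3 v1=E3 v2=E4 downbeat M3
bar 2: v0=D3 v1=B3 v2=A3 downbeat P5
bar 3: v0=F3 v1=A3 v2=A4 downbeat M3
bar 4: v0=E3 v1=C4 v2=B3 downbeat P5
bar 5: v0=E3 v1=C4 v2=E4 downbeat P8
bar 6: v0=D3 v1=D4 v2=F4 downbeat m3
  -> R5 @ bar 0 tick 0 v(0, 2): opens on m3
  -> R2 @ bar 1 tick 0 v(1, 2): D4/F4 m3 -> E3/E4 P8 similar
  -> R7 @ bar 1 tick 0 v(1,): D4->E3 leap 10st
  -> R3 @ bar 2 tick 0 v(1, 2): B3 above A3
  -> R3 @ bar 2 tick 1 v(1, 2): B3 above A3
  -> R3 @ bar 2 tick 2 v(1, 2): B3 above A3
  -> R3 @ bar 2 tick 3 v(1, 2): B3 above A3
  -> R2 @ bar 4 tick 0 v(0, 2): F3/A4 M3 -> E3/B3 P5 similar
  -> R3 @ bar 4 tick 0 v(1, 2): C4 above B3
  -> R7 @ bar 4 tick 0 v(2,): A4->B3 leap 10st
  -> R3 @ bar 4 tick 1 v(1, 2): C4 above B3
  -> R3 @ bar 4 tick 2 v(1, 2): C4 above B3
  -> R3 @ bar 4 tick 3 v(1, 2): C4 above B3
  -> R8 @ bar 5 tick 0 v(0, 2): penult P8 not 3rd/6th
  -> R6 @ bar 6 tick 3 v(0, 2): closes on m3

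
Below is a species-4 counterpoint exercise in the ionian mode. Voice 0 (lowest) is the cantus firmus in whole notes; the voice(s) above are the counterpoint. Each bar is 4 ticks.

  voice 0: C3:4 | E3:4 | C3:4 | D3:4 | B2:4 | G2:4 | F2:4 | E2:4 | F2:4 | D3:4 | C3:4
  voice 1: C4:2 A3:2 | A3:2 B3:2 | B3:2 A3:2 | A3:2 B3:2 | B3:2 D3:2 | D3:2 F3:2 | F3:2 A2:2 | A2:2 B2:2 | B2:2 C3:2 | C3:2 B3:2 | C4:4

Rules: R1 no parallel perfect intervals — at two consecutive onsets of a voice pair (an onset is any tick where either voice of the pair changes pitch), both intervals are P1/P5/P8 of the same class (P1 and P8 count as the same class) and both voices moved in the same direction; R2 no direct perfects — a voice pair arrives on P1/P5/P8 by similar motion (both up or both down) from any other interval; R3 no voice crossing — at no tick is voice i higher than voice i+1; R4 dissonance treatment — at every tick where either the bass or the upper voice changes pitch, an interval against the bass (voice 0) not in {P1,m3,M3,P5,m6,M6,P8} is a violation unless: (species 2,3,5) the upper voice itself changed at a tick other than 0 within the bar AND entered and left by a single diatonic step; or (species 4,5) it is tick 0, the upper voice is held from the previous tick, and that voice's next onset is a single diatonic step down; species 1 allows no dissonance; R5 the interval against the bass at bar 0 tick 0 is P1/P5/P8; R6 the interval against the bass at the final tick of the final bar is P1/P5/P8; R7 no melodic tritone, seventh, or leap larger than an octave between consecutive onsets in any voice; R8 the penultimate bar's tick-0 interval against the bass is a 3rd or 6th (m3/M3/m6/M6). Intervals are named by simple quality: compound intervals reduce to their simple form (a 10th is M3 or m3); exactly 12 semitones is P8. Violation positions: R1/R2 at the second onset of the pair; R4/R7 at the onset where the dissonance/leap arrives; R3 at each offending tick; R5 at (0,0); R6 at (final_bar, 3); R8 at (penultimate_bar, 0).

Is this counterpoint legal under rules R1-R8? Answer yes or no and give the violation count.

bar 0: v0=C3 v1=C4 (P8)
bar 1: v0=E3 v1=A3 (P4)
bar 2: v0=C3 v1=B3 (M7)
bar 3: v0=D3 v1=A3 (P5)
bar 4: v0=B2 v1=B3 (P8)
bar 5: v0=G2 v1=D3 (P5)
bar 6: v0=F2 v1=F3 (P8)
bar 7: v0=E2 v1=A2 (P4)
bar 8: v0=F2 v1=B2 (TT)
bar 9: v0=D3 v1=C3 (M2)
bar 10: v0=C3 v1=C4 (P8)
  R4 @ bar1.0: E3/A3 P4 untreated
  R4 @ bar5.2: G2/F3 m7 untreated
  R4 @ bar7.0: E2/A2 P4 untreated
  R4 @ bar8.0: F2/B2 TT untreated
  R3 @ bar9.0: D3 above C3
  R4 @ bar9.0: D3/C3 M2 untreated
  R8 @ bar9.0: penult M2 not 3rd/6th
  R3 @ bar9.1: D3 above C3
  R7 @ bar9.2: C3->B3 leap 11st

No (9 violations)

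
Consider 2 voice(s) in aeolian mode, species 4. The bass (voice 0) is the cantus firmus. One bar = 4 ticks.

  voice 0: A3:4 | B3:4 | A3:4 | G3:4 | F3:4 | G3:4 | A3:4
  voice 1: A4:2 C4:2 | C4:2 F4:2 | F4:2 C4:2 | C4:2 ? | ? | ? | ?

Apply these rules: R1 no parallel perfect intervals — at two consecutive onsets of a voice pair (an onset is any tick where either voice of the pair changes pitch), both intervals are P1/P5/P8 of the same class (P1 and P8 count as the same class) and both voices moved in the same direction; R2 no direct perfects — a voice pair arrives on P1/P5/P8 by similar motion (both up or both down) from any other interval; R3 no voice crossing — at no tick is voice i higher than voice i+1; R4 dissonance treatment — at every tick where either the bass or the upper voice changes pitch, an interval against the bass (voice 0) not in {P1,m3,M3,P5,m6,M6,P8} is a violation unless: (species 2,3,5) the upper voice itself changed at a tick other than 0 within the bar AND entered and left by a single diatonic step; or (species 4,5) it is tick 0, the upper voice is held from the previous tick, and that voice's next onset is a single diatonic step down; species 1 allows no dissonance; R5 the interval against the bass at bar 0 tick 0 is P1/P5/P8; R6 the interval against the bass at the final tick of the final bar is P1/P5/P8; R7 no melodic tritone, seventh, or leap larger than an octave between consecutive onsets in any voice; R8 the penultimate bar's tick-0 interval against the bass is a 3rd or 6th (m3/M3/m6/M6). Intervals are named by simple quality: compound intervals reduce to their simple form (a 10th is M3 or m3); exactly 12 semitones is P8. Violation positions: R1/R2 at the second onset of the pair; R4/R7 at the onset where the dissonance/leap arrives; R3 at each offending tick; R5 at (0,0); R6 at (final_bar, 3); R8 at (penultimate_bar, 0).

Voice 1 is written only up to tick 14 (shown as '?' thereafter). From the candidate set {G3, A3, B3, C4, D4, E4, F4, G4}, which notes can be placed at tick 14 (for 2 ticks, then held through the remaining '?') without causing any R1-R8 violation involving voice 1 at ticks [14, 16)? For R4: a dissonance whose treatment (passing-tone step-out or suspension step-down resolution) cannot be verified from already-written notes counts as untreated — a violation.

{B3, C4, D4, E4, G3, G4}

G3: legal
A3: violates R4
B3: legal
C4: legal
D4: legal
E4: legal
F4: violates R4
G4: legal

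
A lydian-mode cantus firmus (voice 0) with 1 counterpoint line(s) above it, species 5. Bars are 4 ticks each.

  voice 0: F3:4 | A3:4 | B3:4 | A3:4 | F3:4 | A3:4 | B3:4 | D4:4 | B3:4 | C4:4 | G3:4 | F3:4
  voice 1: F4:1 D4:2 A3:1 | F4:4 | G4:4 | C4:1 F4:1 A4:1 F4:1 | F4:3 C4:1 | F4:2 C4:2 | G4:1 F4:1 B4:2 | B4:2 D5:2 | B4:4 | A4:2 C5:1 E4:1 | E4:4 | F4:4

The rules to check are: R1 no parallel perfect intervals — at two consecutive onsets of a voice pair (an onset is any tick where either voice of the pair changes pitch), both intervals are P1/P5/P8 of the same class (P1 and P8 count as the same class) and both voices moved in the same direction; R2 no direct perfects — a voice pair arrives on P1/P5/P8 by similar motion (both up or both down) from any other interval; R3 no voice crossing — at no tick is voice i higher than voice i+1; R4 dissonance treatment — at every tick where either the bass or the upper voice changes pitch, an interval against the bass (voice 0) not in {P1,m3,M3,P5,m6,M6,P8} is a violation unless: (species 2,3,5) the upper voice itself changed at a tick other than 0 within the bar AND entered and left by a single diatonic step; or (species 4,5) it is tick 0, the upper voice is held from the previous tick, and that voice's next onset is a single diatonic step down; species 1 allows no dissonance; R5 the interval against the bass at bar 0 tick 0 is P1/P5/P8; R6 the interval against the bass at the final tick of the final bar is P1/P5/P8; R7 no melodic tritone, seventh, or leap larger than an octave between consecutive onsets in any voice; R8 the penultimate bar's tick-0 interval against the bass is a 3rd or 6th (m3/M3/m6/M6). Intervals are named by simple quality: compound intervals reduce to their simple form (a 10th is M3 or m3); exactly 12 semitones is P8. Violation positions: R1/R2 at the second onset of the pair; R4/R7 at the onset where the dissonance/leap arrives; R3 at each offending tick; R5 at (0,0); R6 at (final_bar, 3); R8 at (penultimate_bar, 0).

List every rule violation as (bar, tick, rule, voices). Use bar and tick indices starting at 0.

(6, 1, R4, (0, 1))
(6, 2, R7, (1,))
(8, 0, R1, (0, 1))

bar 0: v0=F3 v1=F4 downbeat P8
bar 1: v0=A3 v1=F4 downbeat m6
bar 2: v0=B3 v1=G4 downbeat m6
bar 3: v0=A3 v1=C4 downbeat m3
bar 4: v0=F3 v1=F4 downbeat P8
bar 5: v0=A3 v1=F4 downbeat m6
bar 6: v0=B3 v1=G4 downbeat m6
bar 7: v0=D4 v1=B4 downbeat M6
bar 8: v0=B3 v1=B4 downbeat P8
bar 9: v0=C4 v1=A4 downbeat M6
bar 10: v0=G3 v1=E4 downbeat M6
bar 11: v0=F3 v1=F4 downbeat P8
  -> R4 @ bar 6 tick 1 v(0, 1): B3/F4 TT untreated
  -> R7 @ bar 6 tick 2 v(1,): F4->B4 leap 6st
  -> R1 @ bar 8 tick 0 v(0, 1): D4/D5 P8 -> B3/B4 P8 similar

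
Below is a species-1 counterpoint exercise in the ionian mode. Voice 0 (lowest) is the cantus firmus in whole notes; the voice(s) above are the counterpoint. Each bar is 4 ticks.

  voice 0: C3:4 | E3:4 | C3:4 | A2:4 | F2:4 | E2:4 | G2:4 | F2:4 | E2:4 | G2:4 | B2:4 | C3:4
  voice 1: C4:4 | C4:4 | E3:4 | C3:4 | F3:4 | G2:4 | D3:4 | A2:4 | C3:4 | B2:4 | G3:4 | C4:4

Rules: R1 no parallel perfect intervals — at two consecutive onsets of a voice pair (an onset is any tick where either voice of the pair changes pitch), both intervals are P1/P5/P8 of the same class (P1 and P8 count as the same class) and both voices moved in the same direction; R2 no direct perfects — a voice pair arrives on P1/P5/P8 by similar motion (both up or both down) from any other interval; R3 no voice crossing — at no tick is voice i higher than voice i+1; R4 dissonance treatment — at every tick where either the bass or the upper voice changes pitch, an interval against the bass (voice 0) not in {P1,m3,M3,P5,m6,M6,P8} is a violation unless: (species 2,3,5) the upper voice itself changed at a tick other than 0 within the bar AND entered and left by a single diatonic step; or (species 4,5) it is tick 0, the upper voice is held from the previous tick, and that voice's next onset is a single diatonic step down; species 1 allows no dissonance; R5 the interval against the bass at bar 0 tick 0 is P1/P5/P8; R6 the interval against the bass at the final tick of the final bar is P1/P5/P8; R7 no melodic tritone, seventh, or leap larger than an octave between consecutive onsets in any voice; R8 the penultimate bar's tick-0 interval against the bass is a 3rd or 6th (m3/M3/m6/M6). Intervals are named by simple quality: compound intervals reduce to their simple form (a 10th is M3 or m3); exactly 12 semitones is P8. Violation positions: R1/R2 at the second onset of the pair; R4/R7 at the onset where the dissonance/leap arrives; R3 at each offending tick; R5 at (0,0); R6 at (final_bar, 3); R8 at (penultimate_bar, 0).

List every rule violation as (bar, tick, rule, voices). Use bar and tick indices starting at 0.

bar 0: v0=C3 v1=C4 downbeat P8
bar 1: v0=E3 v1=C4 downbeat m6
bar 2: v0=C3 v1=E3 downbeat M3
bar 3: v0=A2 v1=C3 downbeat m3
bar 4: v0=F2 v1=F3 downbeat P8
bar 5: v0=E2 v1=G2 downbeat m3
bar 6: v0=G2 v1=D3 downbeat P5
bar 7: v0=F2 v1=A2 downbeat M3
bar 8: v0=E2 v1=C3 downbeat m6
bar 9: v0=G2 v1=B2 downbeat M3
bar 10: v0=B2 v1=G3 downbeat m6
bar 11: v0=C3 v1=C4 downbeat P8
  -> R7 @ bar 5 tick 0 v(1,): F3->G2 leap 10st
  -> R2 @ bar 6 tick 0 v(0, 1): E2/G2 m3 -> G2/D3 P5 similar
  -> R2 @ bar 11 tick 0 v(0, 1): B2/G3 m6 -> C3/C4 P8 similar

(5, 0, R7, (1,))
(6, 0, R2, (0, 1))
(11, 0, R2, (0, 1))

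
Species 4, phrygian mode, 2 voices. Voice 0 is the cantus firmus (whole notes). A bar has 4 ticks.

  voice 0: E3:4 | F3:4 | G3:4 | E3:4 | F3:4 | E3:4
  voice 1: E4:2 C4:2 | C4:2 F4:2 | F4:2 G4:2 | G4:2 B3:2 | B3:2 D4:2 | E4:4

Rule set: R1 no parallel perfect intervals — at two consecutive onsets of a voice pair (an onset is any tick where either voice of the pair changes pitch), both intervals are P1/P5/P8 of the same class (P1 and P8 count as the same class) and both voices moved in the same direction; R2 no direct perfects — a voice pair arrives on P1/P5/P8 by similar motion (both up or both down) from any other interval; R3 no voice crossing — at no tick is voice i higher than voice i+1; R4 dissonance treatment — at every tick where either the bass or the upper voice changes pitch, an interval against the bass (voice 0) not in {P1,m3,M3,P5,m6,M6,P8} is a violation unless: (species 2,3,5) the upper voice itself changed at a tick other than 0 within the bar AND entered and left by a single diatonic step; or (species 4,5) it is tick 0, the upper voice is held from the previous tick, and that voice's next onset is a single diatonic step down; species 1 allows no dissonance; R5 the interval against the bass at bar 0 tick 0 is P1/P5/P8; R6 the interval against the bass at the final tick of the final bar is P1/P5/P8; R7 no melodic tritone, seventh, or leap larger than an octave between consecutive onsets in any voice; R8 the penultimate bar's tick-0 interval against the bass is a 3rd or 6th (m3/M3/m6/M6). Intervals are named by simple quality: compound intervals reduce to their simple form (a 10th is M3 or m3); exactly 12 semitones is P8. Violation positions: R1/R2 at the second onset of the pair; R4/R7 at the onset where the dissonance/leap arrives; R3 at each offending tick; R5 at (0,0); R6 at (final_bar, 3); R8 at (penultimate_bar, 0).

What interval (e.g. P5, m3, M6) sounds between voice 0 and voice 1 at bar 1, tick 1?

P5

voice 0=F3 voice 1=C4 -> P5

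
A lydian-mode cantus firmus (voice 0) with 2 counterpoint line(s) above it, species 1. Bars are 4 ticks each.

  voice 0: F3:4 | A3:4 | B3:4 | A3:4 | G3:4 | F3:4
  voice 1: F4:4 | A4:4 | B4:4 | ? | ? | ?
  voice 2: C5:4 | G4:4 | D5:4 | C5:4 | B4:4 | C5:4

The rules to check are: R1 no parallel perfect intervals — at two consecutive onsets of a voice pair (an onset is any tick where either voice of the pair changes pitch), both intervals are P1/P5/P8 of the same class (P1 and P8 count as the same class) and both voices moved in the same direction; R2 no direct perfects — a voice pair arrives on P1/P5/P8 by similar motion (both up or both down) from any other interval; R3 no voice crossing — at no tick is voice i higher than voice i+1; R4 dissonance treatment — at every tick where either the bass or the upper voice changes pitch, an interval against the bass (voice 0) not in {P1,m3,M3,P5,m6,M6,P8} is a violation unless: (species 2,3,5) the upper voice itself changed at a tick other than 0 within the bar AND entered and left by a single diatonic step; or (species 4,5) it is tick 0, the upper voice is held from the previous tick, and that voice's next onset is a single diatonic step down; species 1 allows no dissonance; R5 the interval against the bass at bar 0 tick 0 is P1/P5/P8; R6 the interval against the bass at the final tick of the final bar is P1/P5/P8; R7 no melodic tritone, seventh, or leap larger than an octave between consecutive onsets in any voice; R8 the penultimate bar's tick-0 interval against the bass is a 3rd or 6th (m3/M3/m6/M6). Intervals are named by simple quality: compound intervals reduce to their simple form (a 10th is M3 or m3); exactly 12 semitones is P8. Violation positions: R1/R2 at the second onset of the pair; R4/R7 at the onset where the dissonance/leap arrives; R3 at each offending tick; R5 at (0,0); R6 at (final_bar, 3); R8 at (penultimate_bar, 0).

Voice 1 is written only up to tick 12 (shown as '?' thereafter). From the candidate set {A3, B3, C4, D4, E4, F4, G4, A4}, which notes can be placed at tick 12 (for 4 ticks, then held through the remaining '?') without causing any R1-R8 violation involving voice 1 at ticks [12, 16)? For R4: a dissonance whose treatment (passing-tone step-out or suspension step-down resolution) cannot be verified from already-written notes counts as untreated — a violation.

{}

A3: violates R1,R7
B3: violates R4
C4: violates R2,R7
D4: violates R4
E4: violates R2
F4: violates R2,R7
G4: violates R4
A4: violates R1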